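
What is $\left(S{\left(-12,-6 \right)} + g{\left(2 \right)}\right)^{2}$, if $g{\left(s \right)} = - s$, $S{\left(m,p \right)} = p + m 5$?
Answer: $4624$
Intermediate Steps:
$S{\left(m,p \right)} = p + 5 m$
$\left(S{\left(-12,-6 \right)} + g{\left(2 \right)}\right)^{2} = \left(\left(-6 + 5 \left(-12\right)\right) - 2\right)^{2} = \left(\left(-6 - 60\right) - 2\right)^{2} = \left(-66 - 2\right)^{2} = \left(-68\right)^{2} = 4624$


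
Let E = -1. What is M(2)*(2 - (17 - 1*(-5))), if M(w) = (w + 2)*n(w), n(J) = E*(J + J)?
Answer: 320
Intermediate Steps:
n(J) = -2*J (n(J) = -(J + J) = -2*J)
M(w) = -2*w*(2 + w) (M(w) = (w + 2)*(-2*w) = (2 + w)*(-2*w) = -2*w*(2 + w))
M(2)*(2 - (17 - 1*(-5))) = (-2*2*(2 + 2))*(2 - (17 - 1*(-5))) = (-2*2*4)*(2 - (17 + 5)) = -16*(2 - 1*22) = -16*(2 - 22) = -16*(-20) = 320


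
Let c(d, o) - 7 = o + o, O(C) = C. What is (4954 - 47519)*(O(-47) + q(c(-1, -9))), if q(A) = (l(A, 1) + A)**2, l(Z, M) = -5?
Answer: -8896085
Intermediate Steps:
c(d, o) = 7 + 2*o (c(d, o) = 7 + (o + o) = 7 + 2*o)
q(A) = (-5 + A)**2
(4954 - 47519)*(O(-47) + q(c(-1, -9))) = (4954 - 47519)*(-47 + (-5 + (7 + 2*(-9)))**2) = -42565*(-47 + (-5 + (7 - 18))**2) = -42565*(-47 + (-5 - 11)**2) = -42565*(-47 + (-16)**2) = -42565*(-47 + 256) = -42565*209 = -8896085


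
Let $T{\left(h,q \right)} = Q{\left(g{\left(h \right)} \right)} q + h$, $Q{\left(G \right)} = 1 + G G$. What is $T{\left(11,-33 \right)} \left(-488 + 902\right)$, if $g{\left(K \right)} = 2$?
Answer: $-63756$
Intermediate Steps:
$Q{\left(G \right)} = 1 + G^{2}$
$T{\left(h,q \right)} = h + 5 q$ ($T{\left(h,q \right)} = \left(1 + 2^{2}\right) q + h = \left(1 + 4\right) q + h = 5 q + h = h + 5 q$)
$T{\left(11,-33 \right)} \left(-488 + 902\right) = \left(11 + 5 \left(-33\right)\right) \left(-488 + 902\right) = \left(11 - 165\right) 414 = \left(-154\right) 414 = -63756$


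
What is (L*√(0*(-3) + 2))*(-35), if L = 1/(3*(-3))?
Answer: 35*√2/9 ≈ 5.4997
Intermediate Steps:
L = -⅑ (L = 1/(-9) = -⅑ ≈ -0.11111)
(L*√(0*(-3) + 2))*(-35) = -√(0*(-3) + 2)/9*(-35) = -√(0 + 2)/9*(-35) = -√2/9*(-35) = 35*√2/9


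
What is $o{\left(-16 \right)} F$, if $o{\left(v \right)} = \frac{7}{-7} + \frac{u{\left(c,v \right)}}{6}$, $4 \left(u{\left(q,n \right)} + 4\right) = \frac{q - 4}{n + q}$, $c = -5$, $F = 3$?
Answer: $- \frac{277}{56} \approx -4.9464$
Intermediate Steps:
$u{\left(q,n \right)} = -4 + \frac{-4 + q}{4 \left(n + q\right)}$ ($u{\left(q,n \right)} = -4 + \frac{\left(q - 4\right) \frac{1}{n + q}}{4} = -4 + \frac{\left(-4 + q\right) \frac{1}{n + q}}{4} = -4 + \frac{\frac{1}{n + q} \left(-4 + q\right)}{4} = -4 + \frac{-4 + q}{4 \left(n + q\right)}$)
$o{\left(v \right)} = -1 + \frac{\frac{71}{4} - 4 v}{6 \left(-5 + v\right)}$ ($o{\left(v \right)} = \frac{7}{-7} + \frac{\frac{1}{v - 5} \left(-1 - 4 v - - \frac{75}{4}\right)}{6} = 7 \left(- \frac{1}{7}\right) + \frac{-1 - 4 v + \frac{75}{4}}{-5 + v} \frac{1}{6} = -1 + \frac{\frac{71}{4} - 4 v}{-5 + v} \frac{1}{6} = -1 + \frac{\frac{71}{4} - 4 v}{6 \left(-5 + v\right)}$)
$o{\left(-16 \right)} F = \frac{191 - -640}{24 \left(-5 - 16\right)} 3 = \frac{191 + 640}{24 \left(-21\right)} 3 = \frac{1}{24} \left(- \frac{1}{21}\right) 831 \cdot 3 = \left(- \frac{277}{168}\right) 3 = - \frac{277}{56}$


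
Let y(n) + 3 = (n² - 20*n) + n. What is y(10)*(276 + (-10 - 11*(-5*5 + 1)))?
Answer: -49290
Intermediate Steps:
y(n) = -3 + n² - 19*n (y(n) = -3 + ((n² - 20*n) + n) = -3 + (n² - 19*n) = -3 + n² - 19*n)
y(10)*(276 + (-10 - 11*(-5*5 + 1))) = (-3 + 10² - 19*10)*(276 + (-10 - 11*(-5*5 + 1))) = (-3 + 100 - 190)*(276 + (-10 - 11*(-25 + 1))) = -93*(276 + (-10 - 11*(-24))) = -93*(276 + (-10 + 264)) = -93*(276 + 254) = -93*530 = -49290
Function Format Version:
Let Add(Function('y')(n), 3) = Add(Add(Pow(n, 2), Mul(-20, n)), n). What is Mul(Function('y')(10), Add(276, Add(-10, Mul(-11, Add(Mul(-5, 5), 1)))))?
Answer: -49290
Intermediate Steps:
Function('y')(n) = Add(-3, Pow(n, 2), Mul(-19, n)) (Function('y')(n) = Add(-3, Add(Add(Pow(n, 2), Mul(-20, n)), n)) = Add(-3, Add(Pow(n, 2), Mul(-19, n))) = Add(-3, Pow(n, 2), Mul(-19, n)))
Mul(Function('y')(10), Add(276, Add(-10, Mul(-11, Add(Mul(-5, 5), 1))))) = Mul(Add(-3, Pow(10, 2), Mul(-19, 10)), Add(276, Add(-10, Mul(-11, Add(Mul(-5, 5), 1))))) = Mul(Add(-3, 100, -190), Add(276, Add(-10, Mul(-11, Add(-25, 1))))) = Mul(-93, Add(276, Add(-10, Mul(-11, -24)))) = Mul(-93, Add(276, Add(-10, 264))) = Mul(-93, Add(276, 254)) = Mul(-93, 530) = -49290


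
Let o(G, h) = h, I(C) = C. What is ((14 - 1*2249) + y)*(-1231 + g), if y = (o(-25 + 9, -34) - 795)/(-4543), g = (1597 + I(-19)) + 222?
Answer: -5776929544/4543 ≈ -1.2716e+6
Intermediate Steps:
g = 1800 (g = (1597 - 19) + 222 = 1578 + 222 = 1800)
y = 829/4543 (y = (-34 - 795)/(-4543) = -829*(-1/4543) = 829/4543 ≈ 0.18248)
((14 - 1*2249) + y)*(-1231 + g) = ((14 - 1*2249) + 829/4543)*(-1231 + 1800) = ((14 - 2249) + 829/4543)*569 = (-2235 + 829/4543)*569 = -10152776/4543*569 = -5776929544/4543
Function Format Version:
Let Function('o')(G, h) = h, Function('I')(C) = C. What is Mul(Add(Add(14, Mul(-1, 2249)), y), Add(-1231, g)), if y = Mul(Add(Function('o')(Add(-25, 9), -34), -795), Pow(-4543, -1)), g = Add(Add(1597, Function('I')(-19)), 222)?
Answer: Rational(-5776929544, 4543) ≈ -1.2716e+6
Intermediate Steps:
g = 1800 (g = Add(Add(1597, -19), 222) = Add(1578, 222) = 1800)
y = Rational(829, 4543) (y = Mul(Add(-34, -795), Pow(-4543, -1)) = Mul(-829, Rational(-1, 4543)) = Rational(829, 4543) ≈ 0.18248)
Mul(Add(Add(14, Mul(-1, 2249)), y), Add(-1231, g)) = Mul(Add(Add(14, Mul(-1, 2249)), Rational(829, 4543)), Add(-1231, 1800)) = Mul(Add(Add(14, -2249), Rational(829, 4543)), 569) = Mul(Add(-2235, Rational(829, 4543)), 569) = Mul(Rational(-10152776, 4543), 569) = Rational(-5776929544, 4543)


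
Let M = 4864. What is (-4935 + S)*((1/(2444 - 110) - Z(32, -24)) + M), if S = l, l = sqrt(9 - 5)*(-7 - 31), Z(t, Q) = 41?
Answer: -56408240713/2334 ≈ -2.4168e+7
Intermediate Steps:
l = -76 (l = sqrt(4)*(-38) = 2*(-38) = -76)
S = -76
(-4935 + S)*((1/(2444 - 110) - Z(32, -24)) + M) = (-4935 - 76)*((1/(2444 - 110) - 1*41) + 4864) = -5011*((1/2334 - 41) + 4864) = -5011*(-95693/2334 + 4864) = -5011*11256883/2334 = -56408240713/2334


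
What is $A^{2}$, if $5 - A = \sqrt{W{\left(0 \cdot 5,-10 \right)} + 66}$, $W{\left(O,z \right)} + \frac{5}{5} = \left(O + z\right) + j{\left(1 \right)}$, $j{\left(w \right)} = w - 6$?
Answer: $75 - 50 \sqrt{2} \approx 4.2893$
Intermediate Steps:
$j{\left(w \right)} = -6 + w$ ($j{\left(w \right)} = w - 6 = -6 + w$)
$W{\left(O,z \right)} = -6 + O + z$ ($W{\left(O,z \right)} = -1 + \left(\left(O + z\right) + \left(-6 + 1\right)\right) = -1 - \left(5 - O - z\right) = -1 + \left(-5 + O + z\right) = -6 + O + z$)
$A = 5 - 5 \sqrt{2}$ ($A = 5 - \sqrt{\left(-6 + 0 \cdot 5 - 10\right) + 66} = 5 - \sqrt{\left(-6 + 0 - 10\right) + 66} = 5 - \sqrt{-16 + 66} = 5 - \sqrt{50} = 5 - 5 \sqrt{2} \approx -2.0711$)
$A^{2} = \left(5 - 5 \sqrt{2}\right)^{2}$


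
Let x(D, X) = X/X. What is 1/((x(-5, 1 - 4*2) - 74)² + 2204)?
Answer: 1/7533 ≈ 0.00013275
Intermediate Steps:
x(D, X) = 1
1/((x(-5, 1 - 4*2) - 74)² + 2204) = 1/((1 - 74)² + 2204) = 1/((-73)² + 2204) = 1/(5329 + 2204) = 1/7533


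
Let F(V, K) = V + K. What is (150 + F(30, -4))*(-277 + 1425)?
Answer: 202048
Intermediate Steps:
F(V, K) = K + V
(150 + F(30, -4))*(-277 + 1425) = (150 + (-4 + 30))*(-277 + 1425) = (150 + 26)*1148 = 176*1148 = 202048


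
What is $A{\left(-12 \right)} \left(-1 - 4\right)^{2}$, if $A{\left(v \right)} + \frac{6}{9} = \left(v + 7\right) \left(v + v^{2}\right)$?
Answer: $- \frac{49550}{3} \approx -16517.0$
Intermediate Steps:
$A{\left(v \right)} = - \frac{2}{3} + \left(7 + v\right) \left(v + v^{2}\right)$ ($A{\left(v \right)} = - \frac{2}{3} + \left(v + 7\right) \left(v + v^{2}\right) = - \frac{2}{3} + \left(7 + v\right) \left(v + v^{2}\right)$)
$A{\left(-12 \right)} \left(-1 - 4\right)^{2} = \left(- \frac{2}{3} + \left(-12\right)^{3} + 7 \left(-12\right) + 8 \left(-12\right)^{2}\right) \left(-1 - 4\right)^{2} = \left(- \frac{2}{3} - 1728 - 84 + 8 \cdot 144\right) \left(-5\right)^{2} = \left(- \frac{2}{3} - 1728 - 84 + 1152\right) 25 = \left(- \frac{1982}{3}\right) 25 = - \frac{49550}{3}$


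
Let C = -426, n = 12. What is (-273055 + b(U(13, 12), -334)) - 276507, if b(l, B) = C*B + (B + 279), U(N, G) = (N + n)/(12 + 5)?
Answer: -407333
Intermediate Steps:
U(N, G) = 12/17 + N/17 (U(N, G) = (N + 12)/(12 + 5) = (12 + N)/17 = (12 + N)*(1/17) = 12/17 + N/17)
b(l, B) = 279 - 425*B (b(l, B) = -426*B + (B + 279) = -426*B + (279 + B) = 279 - 425*B)
(-273055 + b(U(13, 12), -334)) - 276507 = (-273055 + (279 - 425*(-334))) - 276507 = (-273055 + (279 + 141950)) - 276507 = (-273055 + 142229) - 276507 = -130826 - 276507 = -407333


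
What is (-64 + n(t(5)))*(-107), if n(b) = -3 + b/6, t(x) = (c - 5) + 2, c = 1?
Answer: 21614/3 ≈ 7204.7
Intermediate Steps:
t(x) = -2 (t(x) = (1 - 5) + 2 = -4 + 2 = -2)
n(b) = -3 + b/6 (n(b) = -3 + b*(⅙) = -3 + b/6)
(-64 + n(t(5)))*(-107) = (-64 + (-3 + (⅙)*(-2)))*(-107) = (-64 + (-3 - ⅓))*(-107) = (-64 - 10/3)*(-107) = -202/3*(-107) = 21614/3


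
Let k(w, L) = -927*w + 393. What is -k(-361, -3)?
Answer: -335040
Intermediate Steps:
k(w, L) = 393 - 927*w
-k(-361, -3) = -(393 - 927*(-361)) = -(393 + 334647) = -1*335040 = -335040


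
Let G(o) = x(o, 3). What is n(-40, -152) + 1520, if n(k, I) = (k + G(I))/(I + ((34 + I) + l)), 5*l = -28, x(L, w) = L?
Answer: 1047760/689 ≈ 1520.7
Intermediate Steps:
l = -28/5 (l = (1/5)*(-28) = -28/5 ≈ -5.6000)
G(o) = o
n(k, I) = (I + k)/(142/5 + 2*I) (n(k, I) = (k + I)/(I + ((34 + I) - 28/5)) = (I + k)/(I + (142/5 + I)) = (I + k)/(142/5 + 2*I))
n(-40, -152) + 1520 = 5*(-152 - 40)/(2*(71 + 5*(-152))) + 1520 = (5/2)*(-192)/(71 - 760) + 1520 = (5/2)*(-192)/(-689) + 1520 = (5/2)*(-1/689)*(-192) + 1520 = 480/689 + 1520 = 1047760/689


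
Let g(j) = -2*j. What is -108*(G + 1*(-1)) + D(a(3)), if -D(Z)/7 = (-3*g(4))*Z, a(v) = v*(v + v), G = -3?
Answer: -2592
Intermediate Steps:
a(v) = 2*v² (a(v) = v*(2*v) = 2*v²)
D(Z) = -168*Z (D(Z) = -7*(-(-6)*4)*Z = -7*(-3*(-8))*Z = -168*Z)
-108*(G + 1*(-1)) + D(a(3)) = -108*(-3 + 1*(-1)) - 336*3² = -108*(-3 - 1) - 336*9 = -108*(-4) - 168*18 = 432 - 3024 = -2592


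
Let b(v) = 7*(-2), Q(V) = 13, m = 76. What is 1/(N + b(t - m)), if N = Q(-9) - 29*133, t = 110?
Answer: -1/3858 ≈ -0.00025920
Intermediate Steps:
b(v) = -14
N = -3844 (N = 13 - 29*133 = 13 - 3857 = -3844)
1/(N + b(t - m)) = 1/(-3844 - 14) = 1/(-3858) = -1/3858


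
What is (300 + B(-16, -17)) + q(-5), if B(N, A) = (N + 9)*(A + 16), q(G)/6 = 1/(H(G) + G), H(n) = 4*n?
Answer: 7669/25 ≈ 306.76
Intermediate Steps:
q(G) = 6/(5*G) (q(G) = 6/(4*G + G) = 6/((5*G)) = 6*(1/(5*G)) = 6/(5*G))
B(N, A) = (9 + N)*(16 + A)
(300 + B(-16, -17)) + q(-5) = (300 + (144 + 9*(-17) + 16*(-16) - 17*(-16))) + (6/5)/(-5) = (300 + (144 - 153 - 256 + 272)) + (6/5)*(-⅕) = (300 + 7) - 6/25 = 307 - 6/25 = 7669/25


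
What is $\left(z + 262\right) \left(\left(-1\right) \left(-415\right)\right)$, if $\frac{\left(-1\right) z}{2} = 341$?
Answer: $-174300$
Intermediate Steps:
$z = -682$ ($z = \left(-2\right) 341 = -682$)
$\left(z + 262\right) \left(\left(-1\right) \left(-415\right)\right) = \left(-682 + 262\right) \left(\left(-1\right) \left(-415\right)\right) = \left(-420\right) 415 = -174300$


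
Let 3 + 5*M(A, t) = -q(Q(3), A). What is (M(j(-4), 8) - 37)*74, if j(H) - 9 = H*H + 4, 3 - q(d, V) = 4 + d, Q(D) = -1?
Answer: -13912/5 ≈ -2782.4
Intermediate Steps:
q(d, V) = -1 - d (q(d, V) = 3 - (4 + d) = 3 + (-4 - d) = -1 - d)
j(H) = 13 + H² (j(H) = 9 + (H*H + 4) = 9 + (H² + 4) = 9 + (4 + H²) = 13 + H²)
M(A, t) = -⅗ (M(A, t) = -⅗ + (-(-1 - 1*(-1)))/5 = -⅗ + (-(-1 + 1))/5 = -⅗ + (-1*0)/5 = -⅗ + (⅕)*0 = -⅗ + 0 = -⅗)
(M(j(-4), 8) - 37)*74 = (-⅗ - 37)*74 = -188/5*74 = -13912/5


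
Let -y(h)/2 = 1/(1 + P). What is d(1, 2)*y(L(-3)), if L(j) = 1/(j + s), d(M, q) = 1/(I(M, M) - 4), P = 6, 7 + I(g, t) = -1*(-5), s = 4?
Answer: 1/21 ≈ 0.047619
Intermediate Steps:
I(g, t) = -2 (I(g, t) = -7 - 1*(-5) = -7 + 5 = -2)
d(M, q) = -⅙ (d(M, q) = 1/(-2 - 4) = 1/(-6) = -⅙)
L(j) = 1/(4 + j) (L(j) = 1/(j + 4) = 1/(4 + j))
y(h) = -2/7 (y(h) = -2/(1 + 6) = -2/7)
d(1, 2)*y(L(-3)) = -⅙*(-2/7) = 1/21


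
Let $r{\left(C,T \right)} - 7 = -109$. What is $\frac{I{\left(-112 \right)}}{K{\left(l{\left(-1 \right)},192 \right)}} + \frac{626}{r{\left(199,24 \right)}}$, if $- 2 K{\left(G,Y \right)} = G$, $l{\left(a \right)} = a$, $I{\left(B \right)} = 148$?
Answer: $\frac{14783}{51} \approx 289.86$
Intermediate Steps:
$r{\left(C,T \right)} = -102$ ($r{\left(C,T \right)} = 7 - 109 = -102$)
$K{\left(G,Y \right)} = - \frac{G}{2}$
$\frac{I{\left(-112 \right)}}{K{\left(l{\left(-1 \right)},192 \right)}} + \frac{626}{r{\left(199,24 \right)}} = \frac{148}{\left(- \frac{1}{2}\right) \left(-1\right)} + \frac{626}{-102} = 148 \frac{1}{\frac{1}{2}} + 626 \left(- \frac{1}{102}\right) = 148 \cdot 2 - \frac{313}{51} = 296 - \frac{313}{51} = \frac{14783}{51}$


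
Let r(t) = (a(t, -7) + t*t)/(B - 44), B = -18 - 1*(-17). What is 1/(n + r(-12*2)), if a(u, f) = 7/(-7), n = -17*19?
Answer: -9/3022 ≈ -0.0029782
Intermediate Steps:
n = -323
a(u, f) = -1 (a(u, f) = 7*(-⅐) = -1)
B = -1 (B = -18 + 17 = -1)
r(t) = 1/45 - t²/45 (r(t) = (-1 + t*t)/(-1 - 44) = (-1 + t²)/(-45) = (-1 + t²)*(-1/45) = 1/45 - t²/45)
1/(n + r(-12*2)) = 1/(-323 + (1/45 - (-12*2)²/45)) = 1/(-323 + (1/45 - 1/45*(-24)²)) = 1/(-323 + (1/45 - 1/45*576)) = 1/(-323 + (1/45 - 64/5)) = 1/(-323 - 115/9) = 1/(-3022/9) = -9/3022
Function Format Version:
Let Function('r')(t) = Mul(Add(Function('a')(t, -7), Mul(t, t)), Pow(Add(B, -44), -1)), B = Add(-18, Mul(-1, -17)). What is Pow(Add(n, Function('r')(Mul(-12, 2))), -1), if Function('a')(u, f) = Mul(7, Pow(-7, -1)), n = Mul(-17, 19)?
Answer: Rational(-9, 3022) ≈ -0.0029782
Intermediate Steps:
n = -323
Function('a')(u, f) = -1 (Function('a')(u, f) = Mul(7, Rational(-1, 7)) = -1)
B = -1 (B = Add(-18, 17) = -1)
Function('r')(t) = Add(Rational(1, 45), Mul(Rational(-1, 45), Pow(t, 2))) (Function('r')(t) = Mul(Add(-1, Mul(t, t)), Pow(Add(-1, -44), -1)) = Mul(Add(-1, Pow(t, 2)), Pow(-45, -1)) = Mul(Add(-1, Pow(t, 2)), Rational(-1, 45)) = Add(Rational(1, 45), Mul(Rational(-1, 45), Pow(t, 2))))
Pow(Add(n, Function('r')(Mul(-12, 2))), -1) = Pow(Add(-323, Add(Rational(1, 45), Mul(Rational(-1, 45), Pow(Mul(-12, 2), 2)))), -1) = Pow(Add(-323, Add(Rational(1, 45), Mul(Rational(-1, 45), Pow(-24, 2)))), -1) = Pow(Add(-323, Add(Rational(1, 45), Mul(Rational(-1, 45), 576))), -1) = Pow(Add(-323, Add(Rational(1, 45), Rational(-64, 5))), -1) = Pow(Add(-323, Rational(-115, 9)), -1) = Pow(Rational(-3022, 9), -1) = Rational(-9, 3022)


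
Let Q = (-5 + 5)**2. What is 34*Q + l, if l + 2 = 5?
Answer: 3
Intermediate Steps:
Q = 0 (Q = 0**2 = 0)
l = 3 (l = -2 + 5 = 3)
34*Q + l = 34*0 + 3 = 0 + 3 = 3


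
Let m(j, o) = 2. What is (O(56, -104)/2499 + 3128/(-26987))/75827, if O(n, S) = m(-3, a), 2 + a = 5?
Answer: -7762898/5113811779251 ≈ -1.5180e-6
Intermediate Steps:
a = 3 (a = -2 + 5 = 3)
O(n, S) = 2
(O(56, -104)/2499 + 3128/(-26987))/75827 = (2/2499 + 3128/(-26987))/75827 = (2*(1/2499) + 3128*(-1/26987))*(1/75827) = (2/2499 - 3128/26987)*(1/75827) = -7762898/67440513*1/75827 = -7762898/5113811779251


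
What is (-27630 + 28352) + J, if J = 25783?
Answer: 26505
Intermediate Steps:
(-27630 + 28352) + J = (-27630 + 28352) + 25783 = 722 + 25783 = 26505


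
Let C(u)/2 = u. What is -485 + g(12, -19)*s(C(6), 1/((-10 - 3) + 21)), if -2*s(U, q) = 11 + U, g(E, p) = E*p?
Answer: 2137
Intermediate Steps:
C(u) = 2*u
s(U, q) = -11/2 - U/2 (s(U, q) = -(11 + U)/2 = -11/2 - U/2)
-485 + g(12, -19)*s(C(6), 1/((-10 - 3) + 21)) = -485 + (12*(-19))*(-11/2 - 6) = -485 - 228*(-11/2 - ½*12) = -485 - 228*(-11/2 - 6) = -485 - 228*(-23/2) = -485 + 2622 = 2137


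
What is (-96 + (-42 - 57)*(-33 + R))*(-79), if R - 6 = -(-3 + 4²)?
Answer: -305256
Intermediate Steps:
R = -7 (R = 6 - (-3 + 4²) = 6 - (-3 + 16) = 6 - 1*13 = 6 - 13 = -7)
(-96 + (-42 - 57)*(-33 + R))*(-79) = (-96 + (-42 - 57)*(-33 - 7))*(-79) = (-96 - 99*(-40))*(-79) = (-96 + 3960)*(-79) = 3864*(-79) = -305256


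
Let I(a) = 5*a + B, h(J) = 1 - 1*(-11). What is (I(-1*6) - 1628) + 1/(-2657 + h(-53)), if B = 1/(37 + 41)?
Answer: -342059413/206310 ≈ -1658.0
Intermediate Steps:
B = 1/78 ≈ 0.012821
h(J) = 12 (h(J) = 1 + 11 = 12)
I(a) = 1/78 + 5*a (I(a) = 5*a + 1/78 = 1/78 + 5*a)
(I(-1*6) - 1628) + 1/(-2657 + h(-53)) = ((1/78 + 5*(-1*6)) - 1628) + 1/(-2657 + 12) = ((1/78 + 5*(-6)) - 1628) + 1/(-2645) = ((1/78 - 30) - 1628) - 1/2645 = (-2339/78 - 1628) - 1/2645 = -129323/78 - 1/2645 = -342059413/206310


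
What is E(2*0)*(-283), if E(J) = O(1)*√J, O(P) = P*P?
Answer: 0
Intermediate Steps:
O(P) = P²
E(J) = √J (E(J) = 1²*√J = 1*√J = √J)
E(2*0)*(-283) = √(2*0)*(-283) = √0*(-283) = 0*(-283) = 0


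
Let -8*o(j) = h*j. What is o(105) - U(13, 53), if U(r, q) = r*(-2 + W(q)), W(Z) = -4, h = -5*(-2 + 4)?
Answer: 837/4 ≈ 209.25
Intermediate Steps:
h = -10 (h = -5*2 = -10)
U(r, q) = -6*r (U(r, q) = r*(-2 - 4) = r*(-6) = -6*r)
o(j) = 5*j/4 (o(j) = -(-5)*j/4 = 5*j/4)
o(105) - U(13, 53) = (5/4)*105 - (-6)*13 = 525/4 - 1*(-78) = 525/4 + 78 = 837/4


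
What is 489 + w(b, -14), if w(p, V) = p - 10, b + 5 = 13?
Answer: 487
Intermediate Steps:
b = 8 (b = -5 + 13 = 8)
w(p, V) = -10 + p
489 + w(b, -14) = 489 + (-10 + 8) = 489 - 2 = 487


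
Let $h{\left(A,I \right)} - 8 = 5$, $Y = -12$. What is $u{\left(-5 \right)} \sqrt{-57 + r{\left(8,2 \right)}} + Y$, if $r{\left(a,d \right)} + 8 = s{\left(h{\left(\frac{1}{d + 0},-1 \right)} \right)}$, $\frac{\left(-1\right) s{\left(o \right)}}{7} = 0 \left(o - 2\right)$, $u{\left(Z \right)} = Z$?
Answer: $-12 - 5 i \sqrt{65} \approx -12.0 - 40.311 i$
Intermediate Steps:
$h{\left(A,I \right)} = 13$ ($h{\left(A,I \right)} = 8 + 5 = 13$)
$s{\left(o \right)} = 0$ ($s{\left(o \right)} = - 7 \cdot 0 \left(o - 2\right) = - 7 \cdot 0 \left(-2 + o\right) = \left(-7\right) 0 = 0$)
$r{\left(a,d \right)} = -8$ ($r{\left(a,d \right)} = -8 + 0 = -8$)
$u{\left(-5 \right)} \sqrt{-57 + r{\left(8,2 \right)}} + Y = - 5 \sqrt{-57 - 8} - 12 = - 5 \sqrt{-65} - 12 = - 5 i \sqrt{65} - 12 = -12 - 5 i \sqrt{65}$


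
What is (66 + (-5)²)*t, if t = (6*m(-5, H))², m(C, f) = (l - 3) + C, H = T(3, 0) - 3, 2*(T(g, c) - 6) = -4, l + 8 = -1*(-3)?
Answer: 553644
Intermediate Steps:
l = -5 (l = -8 - 1*(-3) = -8 + 3 = -5)
T(g, c) = 4 (T(g, c) = 6 + (½)*(-4) = 6 - 2 = 4)
H = 1 (H = 4 - 3 = 1)
m(C, f) = -8 + C (m(C, f) = (-5 - 3) + C = -8 + C)
t = 6084 (t = (6*(-8 - 5))² = (6*(-13))² = (-78)² = 6084)
(66 + (-5)²)*t = (66 + (-5)²)*6084 = (66 + 25)*6084 = 91*6084 = 553644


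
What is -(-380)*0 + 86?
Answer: 86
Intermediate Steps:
-(-380)*0 + 86 = -38*0 + 86 = 0 + 86 = 86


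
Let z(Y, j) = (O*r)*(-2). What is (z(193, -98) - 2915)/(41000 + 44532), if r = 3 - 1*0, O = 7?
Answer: -2957/85532 ≈ -0.034572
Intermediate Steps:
r = 3 (r = 3 + 0 = 3)
z(Y, j) = -42 (z(Y, j) = (7*3)*(-2) = 21*(-2) = -42)
(z(193, -98) - 2915)/(41000 + 44532) = (-42 - 2915)/(41000 + 44532) = -2957/85532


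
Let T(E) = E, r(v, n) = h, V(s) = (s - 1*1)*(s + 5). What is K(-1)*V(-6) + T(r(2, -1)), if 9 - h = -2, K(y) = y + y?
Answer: -3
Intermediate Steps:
K(y) = 2*y
V(s) = (-1 + s)*(5 + s) (V(s) = (s - 1)*(5 + s) = (-1 + s)*(5 + s))
h = 11 (h = 9 - 1*(-2) = 9 + 2 = 11)
r(v, n) = 11
K(-1)*V(-6) + T(r(2, -1)) = (2*(-1))*(-5 + (-6)**2 + 4*(-6)) + 11 = -2*(-5 + 36 - 24) + 11 = -2*7 + 11 = -14 + 11 = -3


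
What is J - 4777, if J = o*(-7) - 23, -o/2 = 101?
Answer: -3386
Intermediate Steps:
o = -202 (o = -2*101 = -202)
J = 1391 (J = -202*(-7) - 23 = 1414 - 23 = 1391)
J - 4777 = 1391 - 4777 = -3386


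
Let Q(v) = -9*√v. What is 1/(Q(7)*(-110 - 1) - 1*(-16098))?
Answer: 5366/84053199 - 111*√7/28017733 ≈ 5.3359e-5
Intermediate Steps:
1/(Q(7)*(-110 - 1) - 1*(-16098)) = 1/((-9*√7)*(-110 - 1) - 1*(-16098)) = 1/(-9*√7*(-111) + 16098) = 1/(999*√7 + 16098) = 1/(16098 + 999*√7)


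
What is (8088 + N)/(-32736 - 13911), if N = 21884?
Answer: -29972/46647 ≈ -0.64253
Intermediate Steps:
(8088 + N)/(-32736 - 13911) = (8088 + 21884)/(-32736 - 13911) = 29972/(-46647) = 29972*(-1/46647) = -29972/46647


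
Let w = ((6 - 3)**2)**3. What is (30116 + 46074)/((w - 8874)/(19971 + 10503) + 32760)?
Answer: 51595868/22184891 ≈ 2.3257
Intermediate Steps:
w = 729 (w = (3**2)**3 = 9**3 = 729)
(30116 + 46074)/((w - 8874)/(19971 + 10503) + 32760) = (30116 + 46074)/((729 - 8874)/(19971 + 10503) + 32760) = 76190/(-8145/30474 + 32760) = 76190/(-8145*1/30474 + 32760) = 76190/(-905/3386 + 32760) = 76190/(110924455/3386) = 76190*(3386/110924455) = 51595868/22184891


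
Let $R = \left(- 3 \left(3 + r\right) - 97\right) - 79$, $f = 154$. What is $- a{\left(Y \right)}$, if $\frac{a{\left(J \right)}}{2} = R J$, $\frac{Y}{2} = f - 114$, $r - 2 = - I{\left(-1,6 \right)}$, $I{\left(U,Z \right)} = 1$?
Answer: $30080$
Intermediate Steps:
$r = 1$ ($r = 2 - 1 = 1$)
$R = -188$ ($R = \left(- 3 \left(3 + 1\right) - 97\right) - 79 = \left(\left(-3\right) 4 - 97\right) - 79 = \left(-12 - 97\right) - 79 = -109 - 79 = -188$)
$Y = 80$ ($Y = 2 \left(154 - 114\right) = 2 \cdot 40 = 80$)
$a{\left(J \right)} = - 376 J$ ($a{\left(J \right)} = 2 \left(- 188 J\right) = - 376 J$)
$- a{\left(Y \right)} = - \left(-376\right) 80 = \left(-1\right) \left(-30080\right) = 30080$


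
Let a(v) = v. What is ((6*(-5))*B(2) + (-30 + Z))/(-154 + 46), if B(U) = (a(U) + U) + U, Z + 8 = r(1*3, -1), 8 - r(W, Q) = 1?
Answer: 211/108 ≈ 1.9537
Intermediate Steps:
r(W, Q) = 7 (r(W, Q) = 8 - 1*1 = 8 - 1 = 7)
Z = -1 (Z = -8 + 7 = -1)
B(U) = 3*U (B(U) = (U + U) + U = 2*U + U = 3*U)
((6*(-5))*B(2) + (-30 + Z))/(-154 + 46) = ((6*(-5))*(3*2) + (-30 - 1))/(-154 + 46) = (-30*6 - 31)/(-108) = -(-180 - 31)/108 = -1/108*(-211) = 211/108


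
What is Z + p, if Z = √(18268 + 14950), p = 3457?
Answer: 3457 + √33218 ≈ 3639.3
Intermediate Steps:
Z = √33218 ≈ 182.26
Z + p = √33218 + 3457 = 3457 + √33218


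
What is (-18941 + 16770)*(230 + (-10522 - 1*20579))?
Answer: 67020941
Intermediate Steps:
(-18941 + 16770)*(230 + (-10522 - 1*20579)) = -2171*(230 + (-10522 - 20579)) = -2171*(230 - 31101) = -2171*(-30871) = 67020941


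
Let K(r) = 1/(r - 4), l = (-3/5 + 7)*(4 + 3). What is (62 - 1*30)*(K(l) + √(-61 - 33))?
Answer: 40/51 + 32*I*√94 ≈ 0.78431 + 310.25*I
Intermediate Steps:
l = 224/5 (l = (-3*⅕ + 7)*7 = (-⅗ + 7)*7 = (32/5)*7 = 224/5 ≈ 44.800)
K(r) = 1/(-4 + r)
(62 - 1*30)*(K(l) + √(-61 - 33)) = (62 - 1*30)*(1/(-4 + 224/5) + √(-61 - 33)) = (62 - 30)*(1/(204/5) + √(-94)) = 32*(5/204 + I*√94) = 40/51 + 32*I*√94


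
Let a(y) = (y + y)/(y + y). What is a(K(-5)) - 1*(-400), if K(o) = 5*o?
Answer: 401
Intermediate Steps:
a(y) = 1 (a(y) = (2*y)/((2*y)) = (2*y)*(1/(2*y)) = 1)
a(K(-5)) - 1*(-400) = 1 - 1*(-400) = 1 + 400 = 401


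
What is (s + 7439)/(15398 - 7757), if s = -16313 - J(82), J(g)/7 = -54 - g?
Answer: -7922/7641 ≈ -1.0368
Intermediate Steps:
J(g) = -378 - 7*g (J(g) = 7*(-54 - g) = -378 - 7*g)
s = -15361 (s = -16313 - (-378 - 7*82) = -16313 - (-378 - 574) = -16313 - 1*(-952) = -16313 + 952 = -15361)
(s + 7439)/(15398 - 7757) = (-15361 + 7439)/(15398 - 7757) = -7922/7641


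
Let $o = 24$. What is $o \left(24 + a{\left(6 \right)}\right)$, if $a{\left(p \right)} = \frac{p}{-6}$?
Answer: $552$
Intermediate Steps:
$a{\left(p \right)} = - \frac{p}{6}$ ($a{\left(p \right)} = p \left(- \frac{1}{6}\right) = - \frac{p}{6}$)
$o \left(24 + a{\left(6 \right)}\right) = 24 \left(24 - 1\right) = 24 \cdot 23 = 552$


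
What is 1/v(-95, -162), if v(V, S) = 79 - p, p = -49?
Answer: 1/128 ≈ 0.0078125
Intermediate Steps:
v(V, S) = 128 (v(V, S) = 79 - 1*(-49) = 79 + 49 = 128)
1/v(-95, -162) = 1/128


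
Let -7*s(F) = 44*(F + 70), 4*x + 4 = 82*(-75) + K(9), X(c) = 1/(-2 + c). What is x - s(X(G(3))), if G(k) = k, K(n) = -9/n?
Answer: -30589/28 ≈ -1092.5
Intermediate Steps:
x = -6155/4 (x = -1 + (82*(-75) - 9/9)/4 = -1 + (-6150 - 9*⅑)/4 = -1 + (-6150 - 1)/4 = -1 + (¼)*(-6151) = -1 - 6151/4 = -6155/4 ≈ -1538.8)
s(F) = -440 - 44*F/7 (s(F) = -44*(F + 70)/7 = -44*(70 + F)/7 = -(3080 + 44*F)/7 = -440 - 44*F/7)
x - s(X(G(3))) = -6155/4 - (-440 - 44/(7*(-2 + 3))) = -6155/4 - (-440 - 44/7/1) = -6155/4 - (-440 - 44/7*1) = -6155/4 - (-440 - 44/7) = -6155/4 - 1*(-3124/7) = -6155/4 + 3124/7 = -30589/28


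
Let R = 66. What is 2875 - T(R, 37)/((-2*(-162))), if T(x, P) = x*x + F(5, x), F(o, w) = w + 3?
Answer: 309025/108 ≈ 2861.3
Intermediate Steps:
F(o, w) = 3 + w
T(x, P) = 3 + x + x² (T(x, P) = x*x + (3 + x) = x² + (3 + x) = 3 + x + x²)
2875 - T(R, 37)/((-2*(-162))) = 2875 - (3 + 66 + 66²)/((-2*(-162))) = 2875 - (3 + 66 + 4356)/324 = 2875 - 4425/324 = 2875 - 1*1475/108 = 2875 - 1475/108 = 309025/108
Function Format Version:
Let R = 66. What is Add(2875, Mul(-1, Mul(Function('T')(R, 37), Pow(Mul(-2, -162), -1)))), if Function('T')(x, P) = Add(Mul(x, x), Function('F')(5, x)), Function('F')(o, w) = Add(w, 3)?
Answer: Rational(309025, 108) ≈ 2861.3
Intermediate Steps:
Function('F')(o, w) = Add(3, w)
Function('T')(x, P) = Add(3, x, Pow(x, 2)) (Function('T')(x, P) = Add(Mul(x, x), Add(3, x)) = Add(Pow(x, 2), Add(3, x)) = Add(3, x, Pow(x, 2)))
Add(2875, Mul(-1, Mul(Function('T')(R, 37), Pow(Mul(-2, -162), -1)))) = Add(2875, Mul(-1, Mul(Add(3, 66, Pow(66, 2)), Pow(Mul(-2, -162), -1)))) = Add(2875, Mul(-1, Mul(Add(3, 66, 4356), Pow(324, -1)))) = Add(2875, Mul(-1, Mul(4425, Rational(1, 324)))) = Add(2875, Mul(-1, Rational(1475, 108))) = Add(2875, Rational(-1475, 108)) = Rational(309025, 108)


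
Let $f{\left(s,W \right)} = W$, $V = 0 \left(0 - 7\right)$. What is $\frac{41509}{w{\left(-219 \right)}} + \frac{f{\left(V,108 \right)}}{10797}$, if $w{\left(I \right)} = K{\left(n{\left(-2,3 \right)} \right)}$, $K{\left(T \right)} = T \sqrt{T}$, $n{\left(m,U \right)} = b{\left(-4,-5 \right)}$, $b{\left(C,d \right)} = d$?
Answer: $\frac{36}{3599} + \frac{41509 i \sqrt{5}}{25} \approx 0.010003 + 3712.7 i$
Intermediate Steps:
$n{\left(m,U \right)} = -5$
$K{\left(T \right)} = T^{\frac{3}{2}}$
$V = 0$ ($V = 0 \left(-7\right) = 0$)
$w{\left(I \right)} = - 5 i \sqrt{5}$ ($w{\left(I \right)} = \left(-5\right)^{\frac{3}{2}} = - 5 i \sqrt{5}$)
$\frac{41509}{w{\left(-219 \right)}} + \frac{f{\left(V,108 \right)}}{10797} = \frac{41509}{\left(-5\right) i \sqrt{5}} + \frac{108}{10797} = 41509 \frac{i \sqrt{5}}{25} + 108 \cdot \frac{1}{10797} = \frac{41509 i \sqrt{5}}{25} + \frac{36}{3599} = \frac{36}{3599} + \frac{41509 i \sqrt{5}}{25}$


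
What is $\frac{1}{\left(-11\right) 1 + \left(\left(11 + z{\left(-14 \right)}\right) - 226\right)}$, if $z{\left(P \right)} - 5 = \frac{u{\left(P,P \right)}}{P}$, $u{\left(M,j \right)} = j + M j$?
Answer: $- \frac{1}{234} \approx -0.0042735$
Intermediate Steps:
$z{\left(P \right)} = 6 + P$ ($z{\left(P \right)} = 5 + \frac{P \left(1 + P\right)}{P} = 5 + \left(1 + P\right) = 6 + P$)
$\frac{1}{\left(-11\right) 1 + \left(\left(11 + z{\left(-14 \right)}\right) - 226\right)} = \frac{1}{\left(-11\right) 1 + \left(\left(11 + \left(6 - 14\right)\right) - 226\right)} = \frac{1}{-11 + \left(\left(11 - 8\right) - 226\right)} = \frac{1}{-11 + \left(3 - 226\right)} = \frac{1}{-11 - 223} = \frac{1}{-234} = - \frac{1}{234}$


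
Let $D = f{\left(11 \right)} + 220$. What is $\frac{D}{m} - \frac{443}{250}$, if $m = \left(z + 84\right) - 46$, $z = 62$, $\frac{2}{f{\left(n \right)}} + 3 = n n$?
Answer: $\frac{12631}{29500} \approx 0.42817$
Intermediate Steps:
$f{\left(n \right)} = \frac{2}{-3 + n^{2}}$ ($f{\left(n \right)} = \frac{2}{-3 + n n} = \frac{2}{-3 + n^{2}}$)
$D = \frac{12981}{59}$ ($D = \frac{2}{-3 + 11^{2}} + 220 = \frac{2}{-3 + 121} + 220 = \frac{2}{118} + 220 = 2 \cdot \frac{1}{118} + 220 = \frac{1}{59} + 220 = \frac{12981}{59} \approx 220.02$)
$m = 100$ ($m = \left(62 + 84\right) - 46 = 146 - 46 = 100$)
$\frac{D}{m} - \frac{443}{250} = \frac{12981}{59 \cdot 100} - \frac{443}{250} = \frac{12981}{59} \cdot \frac{1}{100} - \frac{443}{250} = \frac{12981}{5900} - \frac{443}{250} = \frac{12631}{29500}$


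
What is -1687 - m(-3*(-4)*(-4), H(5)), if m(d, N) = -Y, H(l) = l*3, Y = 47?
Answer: -1640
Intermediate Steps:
H(l) = 3*l
m(d, N) = -47 (m(d, N) = -1*47 = -47)
-1687 - m(-3*(-4)*(-4), H(5)) = -1687 - 1*(-47) = -1687 + 47 = -1640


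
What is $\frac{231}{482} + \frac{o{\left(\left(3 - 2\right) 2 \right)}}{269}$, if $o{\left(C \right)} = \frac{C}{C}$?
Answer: $\frac{62621}{129658} \approx 0.48297$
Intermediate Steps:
$o{\left(C \right)} = 1$
$\frac{231}{482} + \frac{o{\left(\left(3 - 2\right) 2 \right)}}{269} = \frac{231}{482} + 1 \cdot \frac{1}{269} = 231 \cdot \frac{1}{482} + 1 \cdot \frac{1}{269} = \frac{231}{482} + \frac{1}{269} = \frac{62621}{129658}$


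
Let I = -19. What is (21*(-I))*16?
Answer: 6384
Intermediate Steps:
(21*(-I))*16 = (21*(-1*(-19)))*16 = (21*19)*16 = 399*16 = 6384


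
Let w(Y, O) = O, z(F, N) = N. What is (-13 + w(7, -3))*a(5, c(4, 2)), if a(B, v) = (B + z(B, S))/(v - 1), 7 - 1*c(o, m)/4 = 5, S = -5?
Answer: 0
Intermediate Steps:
c(o, m) = 8 (c(o, m) = 28 - 4*5 = 28 - 20 = 8)
a(B, v) = (-5 + B)/(-1 + v) (a(B, v) = (B - 5)/(v - 1) = (-5 + B)/(-1 + v))
(-13 + w(7, -3))*a(5, c(4, 2)) = (-13 - 3)*((-5 + 5)/(-1 + 8)) = -16*0/7 = -16*0 = 0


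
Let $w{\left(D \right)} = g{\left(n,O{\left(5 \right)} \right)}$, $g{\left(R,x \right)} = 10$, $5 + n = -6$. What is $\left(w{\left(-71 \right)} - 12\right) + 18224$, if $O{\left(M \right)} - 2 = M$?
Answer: $18222$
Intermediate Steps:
$n = -11$ ($n = -5 - 6 = -11$)
$O{\left(M \right)} = 2 + M$
$w{\left(D \right)} = 10$
$\left(w{\left(-71 \right)} - 12\right) + 18224 = \left(10 - 12\right) + 18224 = -2 + 18224 = 18222$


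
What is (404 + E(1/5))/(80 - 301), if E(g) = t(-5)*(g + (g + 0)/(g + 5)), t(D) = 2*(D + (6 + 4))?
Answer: -5283/2873 ≈ -1.8388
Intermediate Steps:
t(D) = 20 + 2*D (t(D) = 2*(D + 10) = 2*(10 + D) = 20 + 2*D)
E(g) = 10*g + 10*g/(5 + g) (E(g) = (20 + 2*(-5))*(g + (g + 0)/(g + 5)) = (20 - 10)*(g + g/(5 + g)) = 10*(g + g/(5 + g)) = 10*g + 10*g/(5 + g))
(404 + E(1/5))/(80 - 301) = (404 + 10*(6 + 1/5)/(5*(5 + 1/5)))/(80 - 301) = (404 + 10*(⅕)*(6 + ⅕)/(5 + ⅕))/(-221) = (404 + 10*(⅕)*(31/5)/(26/5))*(-1/221) = (404 + 10*(⅕)*(5/26)*(31/5))*(-1/221) = (404 + 31/13)*(-1/221) = (5283/13)*(-1/221) = -5283/2873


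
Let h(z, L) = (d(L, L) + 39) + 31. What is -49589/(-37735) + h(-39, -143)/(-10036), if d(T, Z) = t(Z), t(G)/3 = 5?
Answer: 494467729/378708460 ≈ 1.3057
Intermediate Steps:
t(G) = 15 (t(G) = 3*5 = 15)
d(T, Z) = 15
h(z, L) = 85 (h(z, L) = (15 + 39) + 31 = 54 + 31 = 85)
-49589/(-37735) + h(-39, -143)/(-10036) = -49589/(-37735) + 85/(-10036) = -49589*(-1/37735) + 85*(-1/10036) = 49589/37735 - 85/10036 = 494467729/378708460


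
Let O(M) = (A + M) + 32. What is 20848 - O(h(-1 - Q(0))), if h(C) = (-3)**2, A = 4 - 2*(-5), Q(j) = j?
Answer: 20793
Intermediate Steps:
A = 14 (A = 4 + 10 = 14)
h(C) = 9
O(M) = 46 + M (O(M) = (14 + M) + 32 = 46 + M)
20848 - O(h(-1 - Q(0))) = 20848 - (46 + 9) = 20848 - 1*55 = 20848 - 55 = 20793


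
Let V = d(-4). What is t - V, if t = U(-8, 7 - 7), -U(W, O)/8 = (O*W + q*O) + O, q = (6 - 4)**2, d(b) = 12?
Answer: -12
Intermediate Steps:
q = 4 (q = 2**2 = 4)
V = 12
U(W, O) = -40*O - 8*O*W (U(W, O) = -8*((O*W + 4*O) + O) = -8*((4*O + O*W) + O) = -8*(5*O + O*W) = -40*O - 8*O*W)
t = 0 (t = -8*(7 - 7)*(5 - 8) = -8*0*(-3) = 0)
t - V = 0 - 1*12 = 0 - 12 = -12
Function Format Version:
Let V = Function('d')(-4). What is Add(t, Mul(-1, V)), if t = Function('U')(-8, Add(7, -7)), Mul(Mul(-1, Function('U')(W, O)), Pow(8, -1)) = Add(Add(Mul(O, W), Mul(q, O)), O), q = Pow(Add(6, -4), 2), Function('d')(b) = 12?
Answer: -12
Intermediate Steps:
q = 4 (q = Pow(2, 2) = 4)
V = 12
Function('U')(W, O) = Add(Mul(-40, O), Mul(-8, O, W)) (Function('U')(W, O) = Mul(-8, Add(Add(Mul(O, W), Mul(4, O)), O)) = Mul(-8, Add(Add(Mul(4, O), Mul(O, W)), O)) = Mul(-8, Add(Mul(5, O), Mul(O, W))) = Add(Mul(-40, O), Mul(-8, O, W)))
t = 0 (t = Mul(-8, Add(7, -7), Add(5, -8)) = Mul(-8, 0, -3) = 0)
Add(t, Mul(-1, V)) = Add(0, Mul(-1, 12)) = Add(0, -12) = -12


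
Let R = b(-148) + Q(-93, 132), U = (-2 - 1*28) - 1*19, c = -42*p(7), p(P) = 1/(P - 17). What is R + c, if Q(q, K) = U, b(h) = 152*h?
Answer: -112704/5 ≈ -22541.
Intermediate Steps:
p(P) = 1/(-17 + P)
c = 21/5 (c = -42/(-17 + 7) = -42/(-10) = -42*(-⅒) = 21/5 ≈ 4.2000)
U = -49 (U = (-2 - 28) - 19 = -30 - 19 = -49)
Q(q, K) = -49
R = -22545 (R = 152*(-148) - 49 = -22496 - 49 = -22545)
R + c = -22545 + 21/5 = -112704/5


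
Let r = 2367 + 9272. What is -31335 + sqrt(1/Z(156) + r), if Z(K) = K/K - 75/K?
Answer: -31335 + sqrt(942915)/9 ≈ -31227.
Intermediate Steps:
Z(K) = 1 - 75/K
r = 11639
-31335 + sqrt(1/Z(156) + r) = -31335 + sqrt(1/((-75 + 156)/156) + 11639) = -31335 + sqrt(1/((1/156)*81) + 11639) = -31335 + sqrt(1/(27/52) + 11639) = -31335 + sqrt(52/27 + 11639) = -31335 + sqrt(314305/27) = -31335 + sqrt(942915)/9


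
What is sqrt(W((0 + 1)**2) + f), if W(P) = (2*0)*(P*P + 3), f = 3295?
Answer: sqrt(3295) ≈ 57.402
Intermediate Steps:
W(P) = 0 (W(P) = 0*(P**2 + 3) = 0*(3 + P**2) = 0)
sqrt(W((0 + 1)**2) + f) = sqrt(0 + 3295) = sqrt(3295)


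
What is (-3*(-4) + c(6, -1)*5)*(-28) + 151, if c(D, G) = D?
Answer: -1025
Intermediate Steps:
(-3*(-4) + c(6, -1)*5)*(-28) + 151 = (-3*(-4) + 6*5)*(-28) + 151 = (12 + 30)*(-28) + 151 = 42*(-28) + 151 = -1176 + 151 = -1025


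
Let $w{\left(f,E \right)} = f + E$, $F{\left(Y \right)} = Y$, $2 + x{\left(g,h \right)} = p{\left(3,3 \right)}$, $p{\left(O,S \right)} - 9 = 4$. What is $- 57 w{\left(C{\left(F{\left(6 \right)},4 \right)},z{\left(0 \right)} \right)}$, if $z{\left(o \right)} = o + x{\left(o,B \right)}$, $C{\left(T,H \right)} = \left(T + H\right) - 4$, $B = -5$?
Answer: $-969$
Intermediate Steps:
$p{\left(O,S \right)} = 13$ ($p{\left(O,S \right)} = 9 + 4 = 13$)
$x{\left(g,h \right)} = 11$ ($x{\left(g,h \right)} = -2 + 13 = 11$)
$C{\left(T,H \right)} = -4 + H + T$ ($C{\left(T,H \right)} = \left(H + T\right) - 4 = -4 + H + T$)
$z{\left(o \right)} = 11 + o$ ($z{\left(o \right)} = o + 11 = 11 + o$)
$w{\left(f,E \right)} = E + f$
$- 57 w{\left(C{\left(F{\left(6 \right)},4 \right)},z{\left(0 \right)} \right)} = - 57 \left(\left(11 + 0\right) + \left(-4 + 4 + 6\right)\right) = - 57 \left(11 + 6\right) = \left(-57\right) 17 = -969$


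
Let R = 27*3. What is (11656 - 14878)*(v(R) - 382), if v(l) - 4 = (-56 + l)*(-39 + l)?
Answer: -2165184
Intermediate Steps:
R = 81
v(l) = 4 + (-56 + l)*(-39 + l)
(11656 - 14878)*(v(R) - 382) = (11656 - 14878)*((2188 + 81² - 95*81) - 382) = -3222*((2188 + 6561 - 7695) - 382) = -3222*(1054 - 382) = -3222*672 = -2165184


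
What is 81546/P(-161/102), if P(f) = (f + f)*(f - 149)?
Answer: 424202292/2472799 ≈ 171.55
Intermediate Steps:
P(f) = 2*f*(-149 + f) (P(f) = (2*f)*(-149 + f) = 2*f*(-149 + f))
81546/P(-161/102) = 81546/((2*(-161/102)*(-149 - 161/102))) = 81546/((2*(-161/102)*(-15359/102))) = 81546/(2472799/5202) = 81546*(5202/2472799) = 424202292/2472799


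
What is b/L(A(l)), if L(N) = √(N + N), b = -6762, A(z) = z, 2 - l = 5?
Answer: 1127*I*√6 ≈ 2760.6*I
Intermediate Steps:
l = -3 (l = 2 - 1*5 = 2 - 5 = -3)
L(N) = √2*√N (L(N) = √(2*N) = √2*√N)
b/L(A(l)) = -6762*(-I*√6/6) = -(-1127)*I*√6 = 1127*I*√6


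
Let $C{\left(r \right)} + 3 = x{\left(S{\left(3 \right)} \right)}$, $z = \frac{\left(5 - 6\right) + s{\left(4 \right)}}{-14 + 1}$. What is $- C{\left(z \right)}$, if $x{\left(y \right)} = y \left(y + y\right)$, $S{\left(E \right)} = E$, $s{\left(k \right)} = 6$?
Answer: $-15$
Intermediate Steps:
$x{\left(y \right)} = 2 y^{2}$ ($x{\left(y \right)} = y 2 y = 2 y^{2}$)
$z = - \frac{5}{13}$ ($z = \frac{\left(5 - 6\right) + 6}{-14 + 1} = \frac{\left(5 - 6\right) + 6}{-13} = \left(-1 + 6\right) \left(- \frac{1}{13}\right) = 5 \left(- \frac{1}{13}\right) = - \frac{5}{13} \approx -0.38462$)
$C{\left(r \right)} = 15$ ($C{\left(r \right)} = -3 + 2 \cdot 3^{2} = -3 + 2 \cdot 9 = -3 + 18 = 15$)
$- C{\left(z \right)} = \left(-1\right) 15 = -15$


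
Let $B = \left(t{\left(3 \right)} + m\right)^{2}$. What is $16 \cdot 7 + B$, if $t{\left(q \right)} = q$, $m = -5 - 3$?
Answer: $137$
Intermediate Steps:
$m = -8$ ($m = -5 - 3 = -8$)
$B = 25$ ($B = \left(3 - 8\right)^{2} = \left(-5\right)^{2} = 25$)
$16 \cdot 7 + B = 16 \cdot 7 + 25 = 112 + 25 = 137$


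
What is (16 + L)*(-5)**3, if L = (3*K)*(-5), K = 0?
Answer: -2000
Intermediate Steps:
L = 0 (L = (3*0)*(-5) = 0*(-5) = 0)
(16 + L)*(-5)**3 = (16 + 0)*(-5)**3 = 16*(-125) = -2000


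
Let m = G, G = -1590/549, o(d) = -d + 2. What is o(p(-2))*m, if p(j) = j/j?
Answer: -530/183 ≈ -2.8962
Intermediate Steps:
p(j) = 1
o(d) = 2 - d
G = -530/183 (G = -1590*1/549 = -530/183 ≈ -2.8962)
m = -530/183 ≈ -2.8962
o(p(-2))*m = (2 - 1*1)*(-530/183) = (2 - 1)*(-530/183) = 1*(-530/183) = -530/183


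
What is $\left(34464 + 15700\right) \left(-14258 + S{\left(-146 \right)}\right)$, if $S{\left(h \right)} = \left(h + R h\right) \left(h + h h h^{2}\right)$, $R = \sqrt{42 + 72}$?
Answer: $-3327793674462552 - 3327792959224240 \sqrt{114} \approx -3.8859 \cdot 10^{16}$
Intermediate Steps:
$R = \sqrt{114} \approx 10.677$
$S{\left(h \right)} = \left(h + h^{4}\right) \left(h + h \sqrt{114}\right)$ ($S{\left(h \right)} = \left(h + \sqrt{114} h\right) \left(h + h h h^{2}\right) = \left(h + h \sqrt{114}\right) \left(h + h^{2} h^{2}\right) = \left(h + h \sqrt{114}\right) \left(h + h^{4}\right) = \left(h + h^{4}\right) \left(h + h \sqrt{114}\right)$)
$\left(34464 + 15700\right) \left(-14258 + S{\left(-146 \right)}\right) = \left(34464 + 15700\right) \left(-14258 + \left(-146\right)^{2} \left(1 + \sqrt{114} + \left(-146\right)^{3} + \sqrt{114} \left(-146\right)^{3}\right)\right) = 50164 \left(-14258 + 21316 \left(1 + \sqrt{114} - 3112136 + \sqrt{114} \left(-3112136\right)\right)\right) = 50164 \left(-14258 + 21316 \left(1 + \sqrt{114} - 3112136 - 3112136 \sqrt{114}\right)\right) = 50164 \left(-14258 + 21316 \left(-3112135 - 3112135 \sqrt{114}\right)\right) = 50164 \left(-14258 - \left(66338269660 + 66338269660 \sqrt{114}\right)\right) = 50164 \left(-66338283918 - 66338269660 \sqrt{114}\right) = -3327793674462552 - 3327792959224240 \sqrt{114}$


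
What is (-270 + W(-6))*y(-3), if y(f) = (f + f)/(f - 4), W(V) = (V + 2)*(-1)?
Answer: -228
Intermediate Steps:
W(V) = -2 - V (W(V) = (2 + V)*(-1) = -2 - V)
y(f) = 2*f/(-4 + f) (y(f) = (2*f)/(-4 + f) = 2*f/(-4 + f))
(-270 + W(-6))*y(-3) = (-270 + (-2 - 1*(-6)))*(2*(-3)/(-4 - 3)) = (-270 + (-2 + 6))*(2*(-3)/(-7)) = (-270 + 4)*(2*(-3)*(-⅐)) = -266*6/7 = -228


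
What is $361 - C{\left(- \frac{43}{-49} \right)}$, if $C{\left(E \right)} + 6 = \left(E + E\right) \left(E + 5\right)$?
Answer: $\frac{856399}{2401} \approx 356.68$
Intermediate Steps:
$C{\left(E \right)} = -6 + 2 E \left(5 + E\right)$ ($C{\left(E \right)} = -6 + \left(E + E\right) \left(E + 5\right) = -6 + 2 E \left(5 + E\right)$)
$361 - C{\left(- \frac{43}{-49} \right)} = 361 - \left(-6 + 2 \left(- \frac{43}{-49}\right)^{2} + 10 \left(- \frac{43}{-49}\right)\right) = 361 - \left(-6 + 2 \left(\left(-43\right) \left(- \frac{1}{49}\right)\right)^{2} + 10 \left(\left(-43\right) \left(- \frac{1}{49}\right)\right)\right) = 361 - \left(-6 + 2 \left(\frac{43}{49}\right)^{2} + 10 \cdot \frac{43}{49}\right) = 361 - \left(-6 + 2 \cdot \frac{1849}{2401} + \frac{430}{49}\right) = 361 - \left(-6 + \frac{3698}{2401} + \frac{430}{49}\right) = 361 - \frac{10362}{2401} = \frac{856399}{2401}$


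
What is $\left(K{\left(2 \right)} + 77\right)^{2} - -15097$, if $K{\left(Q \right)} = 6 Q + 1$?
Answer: $23197$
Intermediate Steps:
$K{\left(Q \right)} = 1 + 6 Q$
$\left(K{\left(2 \right)} + 77\right)^{2} - -15097 = \left(\left(1 + 6 \cdot 2\right) + 77\right)^{2} - -15097 = \left(\left(1 + 12\right) + 77\right)^{2} + 15097 = \left(13 + 77\right)^{2} + 15097 = 90^{2} + 15097 = 8100 + 15097 = 23197$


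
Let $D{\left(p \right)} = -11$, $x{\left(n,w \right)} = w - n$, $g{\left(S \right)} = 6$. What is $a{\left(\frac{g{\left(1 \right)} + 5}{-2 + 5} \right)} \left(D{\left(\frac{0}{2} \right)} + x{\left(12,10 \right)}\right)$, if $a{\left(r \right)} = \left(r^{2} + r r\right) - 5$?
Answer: $- \frac{2561}{9} \approx -284.56$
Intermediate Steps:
$a{\left(r \right)} = -5 + 2 r^{2}$ ($a{\left(r \right)} = \left(r^{2} + r^{2}\right) - 5 = 2 r^{2} - 5 = -5 + 2 r^{2}$)
$a{\left(\frac{g{\left(1 \right)} + 5}{-2 + 5} \right)} \left(D{\left(\frac{0}{2} \right)} + x{\left(12,10 \right)}\right) = \left(-5 + 2 \left(\frac{6 + 5}{-2 + 5}\right)^{2}\right) \left(-11 + \left(10 - 12\right)\right) = \left(-5 + 2 \left(\frac{11}{3}\right)^{2}\right) \left(-11 + \left(10 - 12\right)\right) = \left(-5 + 2 \left(11 \cdot \frac{1}{3}\right)^{2}\right) \left(-11 - 2\right) = \left(-5 + 2 \left(\frac{11}{3}\right)^{2}\right) \left(-13\right) = \left(-5 + 2 \cdot \frac{121}{9}\right) \left(-13\right) = \left(-5 + \frac{242}{9}\right) \left(-13\right) = \frac{197}{9} \left(-13\right) = - \frac{2561}{9}$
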